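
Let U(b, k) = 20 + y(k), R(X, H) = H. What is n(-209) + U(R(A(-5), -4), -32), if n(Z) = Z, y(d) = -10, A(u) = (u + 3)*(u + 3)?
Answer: -199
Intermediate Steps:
A(u) = (3 + u)**2 (A(u) = (3 + u)*(3 + u) = (3 + u)**2)
U(b, k) = 10 (U(b, k) = 20 - 10 = 10)
n(-209) + U(R(A(-5), -4), -32) = -209 + 10 = -199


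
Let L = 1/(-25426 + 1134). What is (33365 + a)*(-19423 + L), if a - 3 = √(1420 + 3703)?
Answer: -3935951778814/6073 - 471823517*√5123/24292 ≈ -6.4950e+8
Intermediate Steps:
L = -1/24292 (L = 1/(-24292) = -1/24292 ≈ -4.1166e-5)
a = 3 + √5123 (a = 3 + √(1420 + 3703) = 3 + √5123 ≈ 74.575)
(33365 + a)*(-19423 + L) = (33365 + (3 + √5123))*(-19423 - 1/24292) = (33368 + √5123)*(-471823517/24292) = -3935951778814/6073 - 471823517*√5123/24292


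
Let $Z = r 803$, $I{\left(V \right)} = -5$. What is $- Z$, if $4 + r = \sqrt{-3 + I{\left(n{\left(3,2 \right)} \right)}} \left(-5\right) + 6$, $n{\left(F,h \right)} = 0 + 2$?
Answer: $-1606 + 8030 i \sqrt{2} \approx -1606.0 + 11356.0 i$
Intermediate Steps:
$n{\left(F,h \right)} = 2$
$r = 2 - 10 i \sqrt{2}$ ($r = -4 + \left(\sqrt{-3 - 5} \left(-5\right) + 6\right) = -4 + \left(\sqrt{-8} \left(-5\right) + 6\right) = -4 + \left(2 i \sqrt{2} \left(-5\right) + 6\right) = -4 + \left(- 10 i \sqrt{2} + 6\right) = -4 + \left(6 - 10 i \sqrt{2}\right) = 2 - 10 i \sqrt{2} \approx 2.0 - 14.142 i$)
$Z = 1606 - 8030 i \sqrt{2}$ ($Z = \left(2 - 10 i \sqrt{2}\right) 803 = 1606 - 8030 i \sqrt{2} \approx 1606.0 - 11356.0 i$)
$- Z = - (1606 - 8030 i \sqrt{2}) = -1606 + 8030 i \sqrt{2}$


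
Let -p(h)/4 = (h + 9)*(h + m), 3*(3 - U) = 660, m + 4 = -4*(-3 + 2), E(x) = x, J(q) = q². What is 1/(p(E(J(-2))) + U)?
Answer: -1/425 ≈ -0.0023529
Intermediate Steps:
m = 0 (m = -4 - 4*(-3 + 2) = -4 - 4*(-1) = -4 + 4 = 0)
U = -217 (U = 3 - ⅓*660 = 3 - 220 = -217)
p(h) = -4*h*(9 + h) (p(h) = -4*(h + 9)*(h + 0) = -4*(9 + h)*h = -4*h*(9 + h))
1/(p(E(J(-2))) + U) = 1/(4*(-2)²*(-9 - 1*(-2)²) - 217) = 1/(4*4*(-9 - 1*4) - 217) = 1/(4*4*(-9 - 4) - 217) = 1/(4*4*(-13) - 217) = 1/(-208 - 217) = 1/(-425) = -1/425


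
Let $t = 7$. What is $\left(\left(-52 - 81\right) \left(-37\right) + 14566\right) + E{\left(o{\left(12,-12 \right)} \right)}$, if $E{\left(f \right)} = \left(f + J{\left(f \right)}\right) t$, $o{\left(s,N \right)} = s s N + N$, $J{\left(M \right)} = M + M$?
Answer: $-17053$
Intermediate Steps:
$J{\left(M \right)} = 2 M$
$o{\left(s,N \right)} = N + N s^{2}$ ($o{\left(s,N \right)} = s^{2} N + N = N s^{2} + N = N + N s^{2}$)
$E{\left(f \right)} = 21 f$ ($E{\left(f \right)} = \left(f + 2 f\right) 7 = 3 f 7 = 21 f$)
$\left(\left(-52 - 81\right) \left(-37\right) + 14566\right) + E{\left(o{\left(12,-12 \right)} \right)} = \left(\left(-52 - 81\right) \left(-37\right) + 14566\right) + 21 \left(- 12 \left(1 + 12^{2}\right)\right) = \left(\left(-133\right) \left(-37\right) + 14566\right) + 21 \left(- 12 \left(1 + 144\right)\right) = \left(4921 + 14566\right) + 21 \left(\left(-12\right) 145\right) = 19487 + 21 \left(-1740\right) = 19487 - 36540 = -17053$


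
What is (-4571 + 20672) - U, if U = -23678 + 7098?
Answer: 32681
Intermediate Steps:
U = -16580
(-4571 + 20672) - U = (-4571 + 20672) - 1*(-16580) = 16101 + 16580 = 32681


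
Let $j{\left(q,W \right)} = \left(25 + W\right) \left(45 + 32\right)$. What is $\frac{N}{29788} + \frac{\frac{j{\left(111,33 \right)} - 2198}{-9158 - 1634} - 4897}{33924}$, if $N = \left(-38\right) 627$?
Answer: $- \frac{58506824129}{61963746504} \approx -0.94421$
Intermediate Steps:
$j{\left(q,W \right)} = 1925 + 77 W$ ($j{\left(q,W \right)} = \left(25 + W\right) 77 = 1925 + 77 W$)
$N = -23826$
$\frac{N}{29788} + \frac{\frac{j{\left(111,33 \right)} - 2198}{-9158 - 1634} - 4897}{33924} = - \frac{23826}{29788} + \frac{\frac{\left(1925 + 77 \cdot 33\right) - 2198}{-9158 - 1634} - 4897}{33924} = \left(-23826\right) \frac{1}{29788} + \left(\frac{\left(1925 + 2541\right) - 2198}{-10792} - 4897\right) \frac{1}{33924} = - \frac{1083}{1354} + \left(\left(4466 - 2198\right) \left(- \frac{1}{10792}\right) - 4897\right) \frac{1}{33924} = - \frac{1083}{1354} + \left(2268 \left(- \frac{1}{10792}\right) - 4897\right) \frac{1}{33924} = - \frac{1083}{1354} + \left(- \frac{567}{2698} - 4897\right) \frac{1}{33924} = - \frac{1083}{1354} - \frac{13212673}{91526952} = - \frac{58506824129}{61963746504}$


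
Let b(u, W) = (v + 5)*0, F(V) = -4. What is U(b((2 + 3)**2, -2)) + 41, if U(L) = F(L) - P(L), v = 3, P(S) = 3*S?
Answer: 37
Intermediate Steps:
b(u, W) = 0 (b(u, W) = (3 + 5)*0 = 8*0 = 0)
U(L) = -4 - 3*L
U(b((2 + 3)**2, -2)) + 41 = (-4 - 3*0) + 41 = (-4 + 0) + 41 = -4 + 41 = 37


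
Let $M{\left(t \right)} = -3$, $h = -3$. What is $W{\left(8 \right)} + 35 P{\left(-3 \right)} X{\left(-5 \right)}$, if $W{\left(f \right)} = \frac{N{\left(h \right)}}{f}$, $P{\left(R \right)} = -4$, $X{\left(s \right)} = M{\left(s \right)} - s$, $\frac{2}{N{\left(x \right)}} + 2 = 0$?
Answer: $- \frac{2241}{8} \approx -280.13$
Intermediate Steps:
$N{\left(x \right)} = -1$ ($N{\left(x \right)} = \frac{2}{-2 + 0} = \frac{2}{-2} = 2 \left(- \frac{1}{2}\right) = -1$)
$X{\left(s \right)} = -3 - s$
$W{\left(f \right)} = - \frac{1}{f}$
$W{\left(8 \right)} + 35 P{\left(-3 \right)} X{\left(-5 \right)} = - \frac{1}{8} + 35 \left(- 4 \left(-3 - -5\right)\right) = \left(-1\right) \frac{1}{8} + 35 \left(- 4 \left(-3 + 5\right)\right) = - \frac{1}{8} + 35 \left(\left(-4\right) 2\right) = - \frac{1}{8} + 35 \left(-8\right) = - \frac{1}{8} - 280 = - \frac{2241}{8}$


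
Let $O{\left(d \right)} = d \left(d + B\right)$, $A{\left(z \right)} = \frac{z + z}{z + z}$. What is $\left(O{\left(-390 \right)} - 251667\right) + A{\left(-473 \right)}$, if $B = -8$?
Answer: $-96446$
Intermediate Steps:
$A{\left(z \right)} = 1$ ($A{\left(z \right)} = \frac{2 z}{2 z} = 2 z \frac{1}{2 z} = 1$)
$O{\left(d \right)} = d \left(-8 + d\right)$ ($O{\left(d \right)} = d \left(d - 8\right) = d \left(-8 + d\right)$)
$\left(O{\left(-390 \right)} - 251667\right) + A{\left(-473 \right)} = \left(- 390 \left(-8 - 390\right) - 251667\right) + 1 = \left(\left(-390\right) \left(-398\right) - 251667\right) + 1 = \left(155220 - 251667\right) + 1 = -96447 + 1 = -96446$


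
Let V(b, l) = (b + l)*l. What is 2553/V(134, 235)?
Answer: 851/28905 ≈ 0.029441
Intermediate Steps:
V(b, l) = l*(b + l)
2553/V(134, 235) = 2553/((235*(134 + 235))) = 2553/((235*369)) = 2553/86715 = 2553*(1/86715) = 851/28905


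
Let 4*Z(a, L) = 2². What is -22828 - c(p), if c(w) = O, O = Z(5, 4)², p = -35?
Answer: -22829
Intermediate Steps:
Z(a, L) = 1 (Z(a, L) = (¼)*2² = (¼)*4 = 1)
O = 1 (O = 1² = 1)
c(w) = 1
-22828 - c(p) = -22828 - 1*1 = -22828 - 1 = -22829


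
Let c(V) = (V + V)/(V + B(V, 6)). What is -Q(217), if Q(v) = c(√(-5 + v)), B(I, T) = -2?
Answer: -53/26 - √53/26 ≈ -2.3185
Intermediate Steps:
c(V) = 2*V/(-2 + V) (c(V) = (V + V)/(V - 2) = (2*V)/(-2 + V) = 2*V/(-2 + V))
Q(v) = 2*√(-5 + v)/(-2 + √(-5 + v))
-Q(217) = -2*√(-5 + 217)/(-2 + √(-5 + 217)) = -2*√212/(-2 + √212) = -2*2*√53/(-2 + 2*√53) = -4*√53/(-2 + 2*√53)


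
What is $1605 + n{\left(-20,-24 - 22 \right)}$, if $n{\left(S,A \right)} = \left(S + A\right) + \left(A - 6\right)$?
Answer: $1487$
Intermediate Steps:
$n{\left(S,A \right)} = -6 + S + 2 A$ ($n{\left(S,A \right)} = \left(A + S\right) + \left(-6 + A\right) = -6 + S + 2 A$)
$1605 + n{\left(-20,-24 - 22 \right)} = 1605 - \left(26 - 2 \left(-24 - 22\right)\right) = 1605 - 118 = 1487$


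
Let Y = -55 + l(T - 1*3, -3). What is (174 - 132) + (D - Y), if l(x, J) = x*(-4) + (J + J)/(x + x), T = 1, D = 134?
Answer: 443/2 ≈ 221.50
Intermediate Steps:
l(x, J) = -4*x + J/x (l(x, J) = -4*x + (2*J)/((2*x)) = -4*x + (2*J)*(1/(2*x)) = -4*x + J/x)
Y = -91/2 (Y = -55 + (-4*(1 - 1*3) - 3/(1 - 1*3)) = -55 + (-4*(1 - 3) - 3/(1 - 3)) = -55 + (-4*(-2) - 3/(-2)) = -55 + (8 - 3*(-½)) = -55 + (8 + 3/2) = -55 + 19/2 = -91/2 ≈ -45.500)
(174 - 132) + (D - Y) = (174 - 132) + (134 - 1*(-91/2)) = 42 + (134 + 91/2) = 42 + 359/2 = 443/2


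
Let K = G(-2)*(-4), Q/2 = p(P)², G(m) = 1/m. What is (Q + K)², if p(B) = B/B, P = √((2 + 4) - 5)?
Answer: 16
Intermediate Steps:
P = 1 (P = √(6 - 5) = √1 = 1)
p(B) = 1
Q = 2 (Q = 2*1² = 2*1 = 2)
K = 2 (K = -4/(-2) = -½*(-4) = 2)
(Q + K)² = (2 + 2)² = 4² = 16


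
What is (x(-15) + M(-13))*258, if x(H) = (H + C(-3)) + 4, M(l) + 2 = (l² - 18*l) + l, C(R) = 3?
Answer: 98040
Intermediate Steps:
M(l) = -2 + l² - 17*l (M(l) = -2 + ((l² - 18*l) + l) = -2 + (l² - 17*l) = -2 + l² - 17*l)
x(H) = 7 + H (x(H) = (H + 3) + 4 = (3 + H) + 4 = 7 + H)
(x(-15) + M(-13))*258 = ((7 - 15) + (-2 + (-13)² - 17*(-13)))*258 = (-8 + (-2 + 169 + 221))*258 = (-8 + 388)*258 = 380*258 = 98040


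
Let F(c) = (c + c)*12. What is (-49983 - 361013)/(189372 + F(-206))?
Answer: -102749/46107 ≈ -2.2285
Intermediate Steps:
F(c) = 24*c (F(c) = (2*c)*12 = 24*c)
(-49983 - 361013)/(189372 + F(-206)) = (-49983 - 361013)/(189372 + 24*(-206)) = -410996/(189372 - 4944) = -410996/184428 = -410996*1/184428 = -102749/46107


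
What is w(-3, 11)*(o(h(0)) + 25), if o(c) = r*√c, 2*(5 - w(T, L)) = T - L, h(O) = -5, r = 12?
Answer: 300 + 144*I*√5 ≈ 300.0 + 321.99*I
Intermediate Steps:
w(T, L) = 5 + L/2 - T/2 (w(T, L) = 5 - (T - L)/2 = 5 + (L/2 - T/2) = 5 + L/2 - T/2)
o(c) = 12*√c
w(-3, 11)*(o(h(0)) + 25) = (5 + (½)*11 - ½*(-3))*(12*√(-5) + 25) = (5 + 11/2 + 3/2)*(12*(I*√5) + 25) = 12*(12*I*√5 + 25) = 12*(25 + 12*I*√5) = 300 + 144*I*√5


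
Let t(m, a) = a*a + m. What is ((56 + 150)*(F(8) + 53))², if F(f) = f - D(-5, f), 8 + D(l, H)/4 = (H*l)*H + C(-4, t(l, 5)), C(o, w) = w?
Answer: 70946584164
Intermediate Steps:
t(m, a) = m + a² (t(m, a) = a² + m = m + a²)
D(l, H) = 68 + 4*l + 4*l*H² (D(l, H) = -32 + 4*((H*l)*H + (l + 5²)) = -32 + 4*(l*H² + (l + 25)) = -32 + 4*(l*H² + (25 + l)) = -32 + 4*(25 + l + l*H²) = -32 + (100 + 4*l + 4*l*H²) = 68 + 4*l + 4*l*H²)
F(f) = -48 + f + 20*f² (F(f) = f - (68 + 4*(-5) + 4*(-5)*f²) = f - (68 - 20 - 20*f²) = f - (48 - 20*f²) = f + (-48 + 20*f²) = -48 + f + 20*f²)
((56 + 150)*(F(8) + 53))² = ((56 + 150)*((-48 + 8 + 20*8²) + 53))² = (206*((-48 + 8 + 20*64) + 53))² = (206*((-48 + 8 + 1280) + 53))² = (206*(1240 + 53))² = (206*1293)² = 266358² = 70946584164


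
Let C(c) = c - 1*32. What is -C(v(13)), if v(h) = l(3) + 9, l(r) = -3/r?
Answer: 24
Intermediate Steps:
v(h) = 8 (v(h) = -3/3 + 9 = -3*⅓ + 9 = -1 + 9 = 8)
C(c) = -32 + c (C(c) = c - 32 = -32 + c)
-C(v(13)) = -(-32 + 8) = -1*(-24) = 24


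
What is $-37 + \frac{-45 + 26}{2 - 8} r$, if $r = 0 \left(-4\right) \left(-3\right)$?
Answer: $-37$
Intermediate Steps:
$r = 0$ ($r = 0 \left(-3\right) = 0$)
$-37 + \frac{-45 + 26}{2 - 8} r = -37 + \frac{-45 + 26}{2 - 8} \cdot 0 = -37 + - \frac{19}{-6} \cdot 0 = -37 + \left(-19\right) \left(- \frac{1}{6}\right) 0 = -37 + \frac{19}{6} \cdot 0 = -37 + 0 = -37$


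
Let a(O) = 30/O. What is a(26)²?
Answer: 225/169 ≈ 1.3314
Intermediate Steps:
a(26)² = (30/26)² = (30*(1/26))² = (15/13)² = 225/169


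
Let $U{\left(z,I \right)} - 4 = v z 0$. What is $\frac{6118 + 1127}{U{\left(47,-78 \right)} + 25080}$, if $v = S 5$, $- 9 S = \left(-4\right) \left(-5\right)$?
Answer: $\frac{7245}{25084} \approx 0.28883$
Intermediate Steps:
$S = - \frac{20}{9}$ ($S = - \frac{\left(-4\right) \left(-5\right)}{9} = \left(- \frac{1}{9}\right) 20 = - \frac{20}{9} \approx -2.2222$)
$v = - \frac{100}{9}$ ($v = \left(- \frac{20}{9}\right) 5 = - \frac{100}{9} \approx -11.111$)
$U{\left(z,I \right)} = 4$ ($U{\left(z,I \right)} = 4 + - \frac{100 z}{9} \cdot 0 = 4 + 0 = 4$)
$\frac{6118 + 1127}{U{\left(47,-78 \right)} + 25080} = \frac{6118 + 1127}{4 + 25080} = \frac{7245}{25084}$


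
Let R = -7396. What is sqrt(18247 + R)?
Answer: sqrt(10851) ≈ 104.17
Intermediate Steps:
sqrt(18247 + R) = sqrt(18247 - 7396) = sqrt(10851)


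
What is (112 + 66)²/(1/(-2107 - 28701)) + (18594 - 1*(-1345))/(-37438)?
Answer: -36544005738275/37438 ≈ -9.7612e+8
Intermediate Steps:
(112 + 66)²/(1/(-2107 - 28701)) + (18594 - 1*(-1345))/(-37438) = 178²/(1/(-30808)) + (18594 + 1345)*(-1/37438) = 31684/(-1/30808) + 19939*(-1/37438) = 31684*(-30808) - 19939/37438 = -976120672 - 19939/37438 = -36544005738275/37438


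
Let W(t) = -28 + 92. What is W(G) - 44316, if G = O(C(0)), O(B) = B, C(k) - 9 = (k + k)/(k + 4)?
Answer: -44252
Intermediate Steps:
C(k) = 9 + 2*k/(4 + k) (C(k) = 9 + (k + k)/(k + 4) = 9 + (2*k)/(4 + k) = 9 + 2*k/(4 + k))
G = 9 (G = (36 + 11*0)/(4 + 0) = (36 + 0)/4 = (¼)*36 = 9)
W(t) = 64
W(G) - 44316 = 64 - 44316 = -44252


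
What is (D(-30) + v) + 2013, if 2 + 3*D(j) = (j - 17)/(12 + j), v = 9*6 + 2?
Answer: 111737/54 ≈ 2069.2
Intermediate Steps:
v = 56 (v = 54 + 2 = 56)
D(j) = -⅔ + (-17 + j)/(3*(12 + j)) (D(j) = -⅔ + ((j - 17)/(12 + j))/3 = -⅔ + ((-17 + j)/(12 + j))/3 = -⅔ + (-17 + j)/(3*(12 + j)))
(D(-30) + v) + 2013 = ((-41 - 1*(-30))/(3*(12 - 30)) + 56) + 2013 = ((⅓)*(-41 + 30)/(-18) + 56) + 2013 = ((⅓)*(-1/18)*(-11) + 56) + 2013 = (11/54 + 56) + 2013 = 3035/54 + 2013 = 111737/54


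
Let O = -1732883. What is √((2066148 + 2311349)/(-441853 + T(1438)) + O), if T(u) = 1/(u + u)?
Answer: I*√2798369784838432979725551/1270769227 ≈ 1316.4*I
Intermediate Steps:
T(u) = 1/(2*u)
√((2066148 + 2311349)/(-441853 + T(1438)) + O) = √((2066148 + 2311349)/(-441853 + (½)/1438) - 1732883) = √(4377497/(-441853 + (½)*(1/1438)) - 1732883) = √(4377497/(-441853 + 1/2876) - 1732883) = √(4377497/(-1270769227/2876) - 1732883) = √(4377497*(-2876/1270769227) - 1732883) = √(-12589681372/1270769227 - 1732883) = √(-2202106980072813/1270769227) = I*√2798369784838432979725551/1270769227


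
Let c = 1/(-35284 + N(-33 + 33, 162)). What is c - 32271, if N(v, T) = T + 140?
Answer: -1128904123/34982 ≈ -32271.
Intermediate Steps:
N(v, T) = 140 + T
c = -1/34982 (c = 1/(-35284 + (140 + 162)) = 1/(-35284 + 302) = 1/(-34982) = -1/34982 ≈ -2.8586e-5)
c - 32271 = -1/34982 - 32271 = -1128904123/34982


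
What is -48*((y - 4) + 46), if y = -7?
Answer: -1680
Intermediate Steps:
-48*((y - 4) + 46) = -48*((-7 - 4) + 46) = -48*(-11 + 46) = -48*35 = -1680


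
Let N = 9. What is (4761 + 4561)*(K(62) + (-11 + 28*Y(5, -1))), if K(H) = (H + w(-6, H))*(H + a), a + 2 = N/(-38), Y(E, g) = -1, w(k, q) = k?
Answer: 585859734/19 ≈ 3.0835e+7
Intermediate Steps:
a = -85/38 (a = -2 + 9/(-38) = -2 + 9*(-1/38) = -2 - 9/38 = -85/38 ≈ -2.2368)
K(H) = (-6 + H)*(-85/38 + H) (K(H) = (H - 6)*(H - 85/38) = (-6 + H)*(-85/38 + H))
(4761 + 4561)*(K(62) + (-11 + 28*Y(5, -1))) = (4761 + 4561)*((255/19 + 62² - 313/38*62) + (-11 + 28*(-1))) = 9322*((255/19 + 3844 - 9703/19) + (-11 - 28)) = 9322*(63588/19 - 39) = 9322*(62847/19) = 585859734/19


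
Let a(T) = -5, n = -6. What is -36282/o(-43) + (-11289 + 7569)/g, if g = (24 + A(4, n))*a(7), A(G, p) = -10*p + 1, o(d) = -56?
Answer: 1562817/2380 ≈ 656.65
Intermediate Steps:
A(G, p) = 1 - 10*p
g = -425 (g = (24 + (1 - 10*(-6)))*(-5) = (24 + (1 + 60))*(-5) = (24 + 61)*(-5) = 85*(-5) = -425)
-36282/o(-43) + (-11289 + 7569)/g = -36282/(-56) + (-11289 + 7569)/(-425) = -36282*(-1/56) - 3720*(-1/425) = 18141/28 + 744/85 = 1562817/2380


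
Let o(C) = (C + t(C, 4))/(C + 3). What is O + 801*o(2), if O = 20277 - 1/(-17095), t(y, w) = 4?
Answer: 72613406/3419 ≈ 21238.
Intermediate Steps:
o(C) = (4 + C)/(3 + C) (o(C) = (C + 4)/(C + 3) = (4 + C)/(3 + C))
O = 346635316/17095 (O = 20277 - 1*(-1/17095) = 20277 + 1/17095 = 346635316/17095 ≈ 20277.)
O + 801*o(2) = 346635316/17095 + 801*((4 + 2)/(3 + 2)) = 346635316/17095 + 801*(6/5) = 346635316/17095 + 4806/5 = 72613406/3419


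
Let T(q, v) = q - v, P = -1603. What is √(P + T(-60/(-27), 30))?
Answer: I*√14677/3 ≈ 40.383*I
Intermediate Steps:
√(P + T(-60/(-27), 30)) = √(-1603 + (-60/(-27) - 1*30)) = √(-1603 + (-60*(-1/27) - 30)) = √(-1603 + (20/9 - 30)) = √(-1603 - 250/9) = √(-14677/9) = I*√14677/3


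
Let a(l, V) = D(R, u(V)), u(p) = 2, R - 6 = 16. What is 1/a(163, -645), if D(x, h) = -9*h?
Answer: -1/18 ≈ -0.055556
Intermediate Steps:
R = 22 (R = 6 + 16 = 22)
a(l, V) = -18 (a(l, V) = -9*2 = -18)
1/a(163, -645) = 1/(-18) = -1/18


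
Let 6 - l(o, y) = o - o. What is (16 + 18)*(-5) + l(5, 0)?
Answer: -164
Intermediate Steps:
l(o, y) = 6 (l(o, y) = 6 - (o - o) = 6 - 1*0 = 6 + 0 = 6)
(16 + 18)*(-5) + l(5, 0) = (16 + 18)*(-5) + 6 = 34*(-5) + 6 = -170 + 6 = -164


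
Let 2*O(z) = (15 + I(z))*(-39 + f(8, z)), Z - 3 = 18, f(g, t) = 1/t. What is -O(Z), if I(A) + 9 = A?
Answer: 3681/7 ≈ 525.86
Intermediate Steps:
I(A) = -9 + A
Z = 21 (Z = 3 + 18 = 21)
O(z) = (-39 + 1/z)*(6 + z)/2 (O(z) = ((15 + (-9 + z))*(-39 + 1/z))/2 = ((6 + z)*(-39 + 1/z))/2 = ((-39 + 1/z)*(6 + z))/2 = (-39 + 1/z)*(6 + z)/2)
-O(Z) = -(-233/2 + 3/21 - 39/2*21) = -(-233/2 + 3*(1/21) - 819/2) = -(-233/2 + ⅐ - 819/2) = -1*(-3681/7) = 3681/7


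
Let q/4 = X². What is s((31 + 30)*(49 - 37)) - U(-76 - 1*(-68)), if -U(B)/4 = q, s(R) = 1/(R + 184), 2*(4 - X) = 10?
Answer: 14657/916 ≈ 16.001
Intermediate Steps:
X = -1 (X = 4 - ½*10 = 4 - 5 = -1)
s(R) = 1/(184 + R)
q = 4 (q = 4*(-1)² = 4*1 = 4)
U(B) = -16 (U(B) = -4*4 = -16)
s((31 + 30)*(49 - 37)) - U(-76 - 1*(-68)) = 1/(184 + (31 + 30)*(49 - 37)) - 1*(-16) = 1/(184 + 61*12) + 16 = 1/(184 + 732) + 16 = 1/916 + 16 = 14657/916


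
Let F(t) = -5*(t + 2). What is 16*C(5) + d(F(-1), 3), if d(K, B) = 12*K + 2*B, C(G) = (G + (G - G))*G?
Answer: 346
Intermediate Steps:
F(t) = -10 - 5*t (F(t) = -5*(2 + t) = -10 - 5*t)
C(G) = G² (C(G) = (G + 0)*G = G*G = G²)
d(K, B) = 2*B + 12*K
16*C(5) + d(F(-1), 3) = 16*5² + (2*3 + 12*(-10 - 5*(-1))) = 16*25 + (6 + 12*(-10 + 5)) = 400 + (6 + 12*(-5)) = 400 + (6 - 60) = 400 - 54 = 346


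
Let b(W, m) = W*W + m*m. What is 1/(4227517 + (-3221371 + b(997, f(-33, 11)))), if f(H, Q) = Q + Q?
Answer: 1/2000639 ≈ 4.9984e-7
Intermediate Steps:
f(H, Q) = 2*Q
b(W, m) = W**2 + m**2
1/(4227517 + (-3221371 + b(997, f(-33, 11)))) = 1/(4227517 + (-3221371 + (997**2 + (2*11)**2))) = 1/(4227517 + (-3221371 + (994009 + 22**2))) = 1/(4227517 + (-3221371 + (994009 + 484))) = 1/(4227517 + (-3221371 + 994493)) = 1/(4227517 - 2226878) = 1/2000639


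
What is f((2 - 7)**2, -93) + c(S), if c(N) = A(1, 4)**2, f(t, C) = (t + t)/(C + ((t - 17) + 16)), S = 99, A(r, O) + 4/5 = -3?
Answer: 23659/1725 ≈ 13.715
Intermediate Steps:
A(r, O) = -19/5 (A(r, O) = -4/5 - 3 = -19/5)
f(t, C) = 2*t/(-1 + C + t) (f(t, C) = (2*t)/(C + ((-17 + t) + 16)) = (2*t)/(C + (-1 + t)) = (2*t)/(-1 + C + t) = 2*t/(-1 + C + t))
c(N) = 361/25 (c(N) = (-19/5)**2 = 361/25)
f((2 - 7)**2, -93) + c(S) = 2*(2 - 7)**2/(-1 - 93 + (2 - 7)**2) + 361/25 = 2*(-5)**2/(-1 - 93 + (-5)**2) + 361/25 = 2*25/(-1 - 93 + 25) + 361/25 = 2*25/(-69) + 361/25 = 2*25*(-1/69) + 361/25 = -50/69 + 361/25 = 23659/1725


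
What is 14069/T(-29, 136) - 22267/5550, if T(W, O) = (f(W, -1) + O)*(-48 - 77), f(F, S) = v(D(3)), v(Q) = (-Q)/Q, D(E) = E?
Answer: -6051181/1248750 ≈ -4.8458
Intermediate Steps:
v(Q) = -1
f(F, S) = -1
T(W, O) = 125 - 125*O (T(W, O) = (-1 + O)*(-48 - 77) = (-1 + O)*(-125) = 125 - 125*O)
14069/T(-29, 136) - 22267/5550 = 14069/(125 - 125*136) - 22267/5550 = 14069/(125 - 17000) - 22267*1/5550 = 14069/(-16875) - 22267/5550 = 14069*(-1/16875) - 22267/5550 = -14069/16875 - 22267/5550 = -6051181/1248750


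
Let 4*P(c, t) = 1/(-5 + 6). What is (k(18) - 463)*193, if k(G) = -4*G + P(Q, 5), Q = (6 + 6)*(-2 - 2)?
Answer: -412827/4 ≈ -1.0321e+5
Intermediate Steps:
Q = -48 (Q = 12*(-4) = -48)
P(c, t) = ¼ (P(c, t) = 1/(4*(-5 + 6)) = (¼)/1 = (¼)*1 = ¼)
k(G) = ¼ - 4*G (k(G) = -4*G + ¼ = ¼ - 4*G)
(k(18) - 463)*193 = ((¼ - 4*18) - 463)*193 = ((¼ - 72) - 463)*193 = (-287/4 - 463)*193 = -2139/4*193 = -412827/4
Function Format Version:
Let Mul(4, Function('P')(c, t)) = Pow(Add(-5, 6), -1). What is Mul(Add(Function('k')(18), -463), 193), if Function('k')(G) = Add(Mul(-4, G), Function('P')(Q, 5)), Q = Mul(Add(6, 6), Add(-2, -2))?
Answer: Rational(-412827, 4) ≈ -1.0321e+5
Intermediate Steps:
Q = -48 (Q = Mul(12, -4) = -48)
Function('P')(c, t) = Rational(1, 4) (Function('P')(c, t) = Mul(Rational(1, 4), Pow(Add(-5, 6), -1)) = Mul(Rational(1, 4), Pow(1, -1)) = Mul(Rational(1, 4), 1) = Rational(1, 4))
Function('k')(G) = Add(Rational(1, 4), Mul(-4, G)) (Function('k')(G) = Add(Mul(-4, G), Rational(1, 4)) = Add(Rational(1, 4), Mul(-4, G)))
Mul(Add(Function('k')(18), -463), 193) = Mul(Add(Add(Rational(1, 4), Mul(-4, 18)), -463), 193) = Mul(Add(Add(Rational(1, 4), -72), -463), 193) = Mul(Add(Rational(-287, 4), -463), 193) = Mul(Rational(-2139, 4), 193) = Rational(-412827, 4)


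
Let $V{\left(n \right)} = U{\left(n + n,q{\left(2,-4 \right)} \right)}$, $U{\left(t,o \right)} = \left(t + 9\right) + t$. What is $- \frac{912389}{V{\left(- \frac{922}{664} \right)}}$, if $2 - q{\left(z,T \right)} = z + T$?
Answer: $- \frac{75728287}{286} \approx -2.6478 \cdot 10^{5}$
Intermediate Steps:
$q{\left(z,T \right)} = 2 - T - z$ ($q{\left(z,T \right)} = 2 - \left(z + T\right) = 2 - \left(T + z\right) = 2 - T - z$)
$U{\left(t,o \right)} = 9 + 2 t$ ($U{\left(t,o \right)} = \left(9 + t\right) + t = 9 + 2 t$)
$V{\left(n \right)} = 9 + 4 n$ ($V{\left(n \right)} = 9 + 2 \left(n + n\right) = 9 + 2 \cdot 2 n = 9 + 4 n$)
$- \frac{912389}{V{\left(- \frac{922}{664} \right)}} = - \frac{912389}{9 + 4 \left(- \frac{922}{664}\right)} = - \frac{912389}{9 + 4 \left(\left(-922\right) \frac{1}{664}\right)} = - \frac{912389}{9 + 4 \left(- \frac{461}{332}\right)} = - \frac{912389}{9 - \frac{461}{83}} = - \frac{912389}{\frac{286}{83}} = \left(-912389\right) \frac{83}{286} = - \frac{75728287}{286}$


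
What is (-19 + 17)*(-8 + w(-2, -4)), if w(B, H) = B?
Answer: 20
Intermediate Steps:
(-19 + 17)*(-8 + w(-2, -4)) = (-19 + 17)*(-8 - 2) = -2*(-10) = 20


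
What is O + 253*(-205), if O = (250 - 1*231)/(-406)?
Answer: -21057209/406 ≈ -51865.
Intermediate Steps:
O = -19/406 (O = (250 - 231)*(-1/406) = 19*(-1/406) = -19/406 ≈ -0.046798)
O + 253*(-205) = -19/406 + 253*(-205) = -19/406 - 51865 = -21057209/406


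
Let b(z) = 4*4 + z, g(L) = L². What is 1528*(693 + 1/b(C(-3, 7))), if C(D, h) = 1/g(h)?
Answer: 831314512/785 ≈ 1.0590e+6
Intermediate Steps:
C(D, h) = h⁻² (C(D, h) = 1/(h²) = h⁻²)
b(z) = 16 + z
1528*(693 + 1/b(C(-3, 7))) = 1528*(693 + 1/(16 + 7⁻²)) = 1528*(693 + 1/(16 + 1/49)) = 1528*(693 + 1/(785/49)) = 1528*(693 + 49/785) = 1528*(544054/785) = 831314512/785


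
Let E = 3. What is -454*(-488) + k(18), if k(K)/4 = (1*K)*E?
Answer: 221768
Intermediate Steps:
k(K) = 12*K (k(K) = 4*((1*K)*3) = 4*(K*3) = 4*(3*K) = 12*K)
-454*(-488) + k(18) = -454*(-488) + 12*18 = 221552 + 216 = 221768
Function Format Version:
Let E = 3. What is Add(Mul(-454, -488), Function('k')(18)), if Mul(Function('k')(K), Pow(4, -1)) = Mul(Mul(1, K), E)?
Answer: 221768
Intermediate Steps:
Function('k')(K) = Mul(12, K) (Function('k')(K) = Mul(4, Mul(Mul(1, K), 3)) = Mul(4, Mul(K, 3)) = Mul(4, Mul(3, K)) = Mul(12, K))
Add(Mul(-454, -488), Function('k')(18)) = Add(Mul(-454, -488), Mul(12, 18)) = Add(221552, 216) = 221768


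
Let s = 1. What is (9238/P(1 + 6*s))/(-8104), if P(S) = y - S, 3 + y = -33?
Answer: 4619/174236 ≈ 0.026510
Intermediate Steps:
y = -36 (y = -3 - 33 = -36)
P(S) = -36 - S
(9238/P(1 + 6*s))/(-8104) = (9238/(-36 - (1 + 6*1)))/(-8104) = (9238/(-36 - (1 + 6)))*(-1/8104) = (9238/(-36 - 1*7))*(-1/8104) = (9238/(-36 - 7))*(-1/8104) = (9238/(-43))*(-1/8104) = (9238*(-1/43))*(-1/8104) = -9238/43*(-1/8104) = 4619/174236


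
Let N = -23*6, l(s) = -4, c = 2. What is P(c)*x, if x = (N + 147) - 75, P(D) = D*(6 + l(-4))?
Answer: -264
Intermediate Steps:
N = -138
P(D) = 2*D (P(D) = D*(6 - 4) = D*2 = 2*D)
x = -66 (x = (-138 + 147) - 75 = 9 - 75 = -66)
P(c)*x = (2*2)*(-66) = 4*(-66) = -264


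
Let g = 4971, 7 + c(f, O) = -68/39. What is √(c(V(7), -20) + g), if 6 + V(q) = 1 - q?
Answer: 2*√1886898/39 ≈ 70.443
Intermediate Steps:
V(q) = -5 - q (V(q) = -6 + (1 - q) = -5 - q)
c(f, O) = -341/39 (c(f, O) = -7 - 68/39 = -341/39)
√(c(V(7), -20) + g) = √(-341/39 + 4971) = √(193528/39) = 2*√1886898/39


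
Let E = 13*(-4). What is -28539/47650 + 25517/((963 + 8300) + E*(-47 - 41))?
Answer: 820933829/659428350 ≈ 1.2449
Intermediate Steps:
E = -52
-28539/47650 + 25517/((963 + 8300) + E*(-47 - 41)) = -28539/47650 + 25517/((963 + 8300) - 52*(-47 - 41)) = -28539*1/47650 + 25517/(9263 - 52*(-88)) = -28539/47650 + 25517/(9263 + 4576) = -28539/47650 + 25517/13839 = 820933829/659428350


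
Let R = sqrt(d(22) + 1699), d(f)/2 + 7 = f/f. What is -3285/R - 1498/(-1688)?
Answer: 749/844 - 3285*sqrt(1687)/1687 ≈ -79.092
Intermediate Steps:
d(f) = -12 (d(f) = -14 + 2*(f/f) = -14 + 2*1 = -14 + 2 = -12)
R = sqrt(1687) (R = sqrt(-12 + 1699) = sqrt(1687) ≈ 41.073)
-3285/R - 1498/(-1688) = -3285*sqrt(1687)/1687 - 1498/(-1688) = -3285*sqrt(1687)/1687 - 1498*(-1/1688) = -3285*sqrt(1687)/1687 + 749/844 = 749/844 - 3285*sqrt(1687)/1687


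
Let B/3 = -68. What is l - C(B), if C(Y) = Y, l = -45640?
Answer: -45436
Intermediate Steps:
B = -204 (B = 3*(-68) = -204)
l - C(B) = -45640 - 1*(-204) = -45640 + 204 = -45436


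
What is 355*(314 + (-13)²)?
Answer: 171465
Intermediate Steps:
355*(314 + (-13)²) = 355*(314 + 169) = 355*483 = 171465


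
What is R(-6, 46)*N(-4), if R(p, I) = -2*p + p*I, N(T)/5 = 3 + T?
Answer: 1320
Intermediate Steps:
N(T) = 15 + 5*T (N(T) = 5*(3 + T) = 15 + 5*T)
R(p, I) = -2*p + I*p
R(-6, 46)*N(-4) = (-6*(-2 + 46))*(15 + 5*(-4)) = (-6*44)*(15 - 20) = -264*(-5) = 1320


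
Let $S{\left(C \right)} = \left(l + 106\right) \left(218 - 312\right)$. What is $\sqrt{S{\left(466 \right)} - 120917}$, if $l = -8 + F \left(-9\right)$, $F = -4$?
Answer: $i \sqrt{133513} \approx 365.39 i$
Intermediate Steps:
$l = 28$ ($l = -8 - -36 = -8 + 36 = 28$)
$S{\left(C \right)} = -12596$ ($S{\left(C \right)} = \left(28 + 106\right) \left(218 - 312\right) = 134 \left(-94\right) = -12596$)
$\sqrt{S{\left(466 \right)} - 120917} = \sqrt{-12596 - 120917} = \sqrt{-133513} = i \sqrt{133513}$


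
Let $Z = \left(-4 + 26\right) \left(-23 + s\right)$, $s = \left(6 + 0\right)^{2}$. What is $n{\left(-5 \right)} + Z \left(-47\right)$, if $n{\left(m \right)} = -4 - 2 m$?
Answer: $-13436$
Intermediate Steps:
$s = 36$ ($s = 6^{2} = 36$)
$Z = 286$ ($Z = \left(-4 + 26\right) \left(-23 + 36\right) = 22 \cdot 13 = 286$)
$n{\left(-5 \right)} + Z \left(-47\right) = \left(-4 - -10\right) + 286 \left(-47\right) = \left(-4 + 10\right) - 13442 = 6 - 13442 = -13436$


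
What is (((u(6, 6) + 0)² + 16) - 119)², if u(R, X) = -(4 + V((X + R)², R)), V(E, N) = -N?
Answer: 9801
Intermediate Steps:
u(R, X) = -4 + R (u(R, X) = -(4 - R) = -4 + R)
(((u(6, 6) + 0)² + 16) - 119)² = ((((-4 + 6) + 0)² + 16) - 119)² = (((2 + 0)² + 16) - 119)² = ((2² + 16) - 119)² = ((4 + 16) - 119)² = (20 - 119)² = (-99)² = 9801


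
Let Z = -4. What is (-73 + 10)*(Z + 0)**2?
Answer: -1008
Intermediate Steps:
(-73 + 10)*(Z + 0)**2 = (-73 + 10)*(-4 + 0)**2 = -63*(-4)**2 = -63*16 = -1008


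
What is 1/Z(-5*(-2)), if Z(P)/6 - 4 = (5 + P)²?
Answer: 1/1374 ≈ 0.00072780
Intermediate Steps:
Z(P) = 24 + 6*(5 + P)²
1/Z(-5*(-2)) = 1/(24 + 6*(5 - 5*(-2))²) = 1/(24 + 6*(5 + 10)²) = 1/(24 + 6*15²) = 1/(24 + 6*225) = 1/(24 + 1350) = 1/1374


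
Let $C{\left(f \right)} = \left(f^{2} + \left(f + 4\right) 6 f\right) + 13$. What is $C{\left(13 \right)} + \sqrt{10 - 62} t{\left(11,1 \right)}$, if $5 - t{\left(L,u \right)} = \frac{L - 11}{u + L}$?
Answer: $1508 + 10 i \sqrt{13} \approx 1508.0 + 36.056 i$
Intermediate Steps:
$t{\left(L,u \right)} = 5 - \frac{-11 + L}{L + u}$ ($t{\left(L,u \right)} = 5 - \frac{L - 11}{u + L} = 5 - \frac{-11 + L}{L + u}$)
$C{\left(f \right)} = 13 + f^{2} + f \left(24 + 6 f\right)$ ($C{\left(f \right)} = \left(f^{2} + \left(4 + f\right) 6 f\right) + 13 = \left(f^{2} + \left(24 + 6 f\right) f\right) + 13 = \left(f^{2} + f \left(24 + 6 f\right)\right) + 13 = 13 + f^{2} + f \left(24 + 6 f\right)$)
$C{\left(13 \right)} + \sqrt{10 - 62} t{\left(11,1 \right)} = \left(13 + 7 \cdot 13^{2} + 24 \cdot 13\right) + \sqrt{10 - 62} \frac{11 + 4 \cdot 11 + 5 \cdot 1}{11 + 1} = \left(13 + 7 \cdot 169 + 312\right) + \sqrt{-52} \frac{11 + 44 + 5}{12} = \left(13 + 1183 + 312\right) + 2 i \sqrt{13} \cdot \frac{1}{12} \cdot 60 = 1508 + 2 i \sqrt{13} \cdot 5 = 1508 + 10 i \sqrt{13}$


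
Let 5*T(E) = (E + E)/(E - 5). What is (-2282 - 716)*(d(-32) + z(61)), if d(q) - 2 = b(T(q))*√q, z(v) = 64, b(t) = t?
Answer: -197868 - 767488*I*√2/185 ≈ -1.9787e+5 - 5867.0*I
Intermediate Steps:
T(E) = 2*E/(5*(-5 + E)) (T(E) = ((E + E)/(E - 5))/5 = ((2*E)/(-5 + E))/5 = (2*E/(-5 + E))/5 = 2*E/(5*(-5 + E)))
d(q) = 2 + 2*q^(3/2)/(5*(-5 + q)) (d(q) = 2 + (2*q/(5*(-5 + q)))*√q = 2 + 2*q^(3/2)/(5*(-5 + q)))
(-2282 - 716)*(d(-32) + z(61)) = (-2282 - 716)*(2*(-25 + (-32)^(3/2) + 5*(-32))/(5*(-5 - 32)) + 64) = -2998*((⅖)*(-25 - 128*I*√2 - 160)/(-37) + 64) = -2998*((⅖)*(-1/37)*(-185 - 128*I*√2) + 64) = -2998*((2 + 256*I*√2/185) + 64) = -2998*(66 + 256*I*√2/185) = -197868 - 767488*I*√2/185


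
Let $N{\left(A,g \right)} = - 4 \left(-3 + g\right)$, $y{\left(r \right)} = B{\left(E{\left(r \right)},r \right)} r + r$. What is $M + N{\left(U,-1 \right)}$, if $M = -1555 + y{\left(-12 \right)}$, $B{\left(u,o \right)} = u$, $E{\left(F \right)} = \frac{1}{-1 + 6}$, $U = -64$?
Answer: $- \frac{7767}{5} \approx -1553.4$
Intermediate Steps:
$E{\left(F \right)} = \frac{1}{5}$
$y{\left(r \right)} = \frac{6 r}{5}$ ($y{\left(r \right)} = \frac{r}{5} + r = \frac{6 r}{5}$)
$N{\left(A,g \right)} = 12 - 4 g$
$M = - \frac{7847}{5}$ ($M = -1555 + \frac{6}{5} \left(-12\right) = -1555 - \frac{72}{5} = - \frac{7847}{5} \approx -1569.4$)
$M + N{\left(U,-1 \right)} = - \frac{7847}{5} + \left(12 - -4\right) = - \frac{7847}{5} + \left(12 + 4\right) = - \frac{7847}{5} + 16 = - \frac{7767}{5}$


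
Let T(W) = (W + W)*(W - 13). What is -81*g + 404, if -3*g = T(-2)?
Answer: 2024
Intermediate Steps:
T(W) = 2*W*(-13 + W) (T(W) = (2*W)*(-13 + W) = 2*W*(-13 + W))
g = -20 (g = -2*(-2)*(-13 - 2)/3 = -2*(-2)*(-15)/3 = -⅓*60 = -20)
-81*g + 404 = -81*(-20) + 404 = 1620 + 404 = 2024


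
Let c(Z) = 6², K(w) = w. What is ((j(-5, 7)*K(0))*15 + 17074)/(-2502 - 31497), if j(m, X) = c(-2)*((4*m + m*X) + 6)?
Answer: -17074/33999 ≈ -0.50219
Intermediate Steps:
c(Z) = 36
j(m, X) = 216 + 144*m + 36*X*m (j(m, X) = 36*((4*m + m*X) + 6) = 36*((4*m + X*m) + 6) = 36*(6 + 4*m + X*m) = 216 + 144*m + 36*X*m)
((j(-5, 7)*K(0))*15 + 17074)/(-2502 - 31497) = (((216 + 144*(-5) + 36*7*(-5))*0)*15 + 17074)/(-2502 - 31497) = (((216 - 720 - 1260)*0)*15 + 17074)/(-33999) = (-1764*0*15 + 17074)*(-1/33999) = (0*15 + 17074)*(-1/33999) = (0 + 17074)*(-1/33999) = 17074*(-1/33999) = -17074/33999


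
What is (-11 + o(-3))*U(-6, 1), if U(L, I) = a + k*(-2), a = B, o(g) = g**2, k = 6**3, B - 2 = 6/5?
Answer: 4288/5 ≈ 857.60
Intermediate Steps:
B = 16/5 (B = 2 + 6/5 = 16/5 ≈ 3.2000)
k = 216
a = 16/5 ≈ 3.2000
U(L, I) = -2144/5 (U(L, I) = 16/5 + 216*(-2) = 16/5 - 432 = -2144/5)
(-11 + o(-3))*U(-6, 1) = (-11 + (-3)**2)*(-2144/5) = (-11 + 9)*(-2144/5) = -2*(-2144/5) = 4288/5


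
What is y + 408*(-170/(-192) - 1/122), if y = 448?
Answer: 196641/244 ≈ 805.91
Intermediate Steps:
y + 408*(-170/(-192) - 1/122) = 448 + 408*(-170/(-192) - 1/122) = 448 + 408*(-170*(-1/192) - 1*1/122) = 448 + 408*(85/96 - 1/122) = 448 + 408*(5137/5856) = 448 + 87329/244 = 196641/244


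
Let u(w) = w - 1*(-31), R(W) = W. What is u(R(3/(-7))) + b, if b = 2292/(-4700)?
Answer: 247439/8225 ≈ 30.084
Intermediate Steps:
u(w) = 31 + w (u(w) = w + 31 = 31 + w)
b = -573/1175 (b = 2292*(-1/4700) = -573/1175 ≈ -0.48766)
u(R(3/(-7))) + b = (31 + 3/(-7)) - 573/1175 = (31 + 3*(-⅐)) - 573/1175 = (31 - 3/7) - 573/1175 = 214/7 - 573/1175 = 247439/8225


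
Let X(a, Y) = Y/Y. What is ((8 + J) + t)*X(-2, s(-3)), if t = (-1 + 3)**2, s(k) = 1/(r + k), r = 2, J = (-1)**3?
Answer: 11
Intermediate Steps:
J = -1
s(k) = 1/(2 + k)
X(a, Y) = 1
t = 4 (t = 2**2 = 4)
((8 + J) + t)*X(-2, s(-3)) = ((8 - 1) + 4)*1 = (7 + 4)*1 = 11*1 = 11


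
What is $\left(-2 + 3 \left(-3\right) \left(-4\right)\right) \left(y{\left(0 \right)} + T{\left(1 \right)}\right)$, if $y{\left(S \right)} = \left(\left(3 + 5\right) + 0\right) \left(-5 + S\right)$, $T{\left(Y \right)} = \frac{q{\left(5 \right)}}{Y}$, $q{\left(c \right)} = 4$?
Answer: $-1224$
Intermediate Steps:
$T{\left(Y \right)} = \frac{4}{Y}$
$y{\left(S \right)} = -40 + 8 S$ ($y{\left(S \right)} = \left(8 + 0\right) \left(-5 + S\right) = 8 \left(-5 + S\right) = -40 + 8 S$)
$\left(-2 + 3 \left(-3\right) \left(-4\right)\right) \left(y{\left(0 \right)} + T{\left(1 \right)}\right) = \left(-2 + 3 \left(-3\right) \left(-4\right)\right) \left(\left(-40 + 8 \cdot 0\right) + \frac{4}{1}\right) = \left(-2 - -36\right) \left(\left(-40 + 0\right) + 4 \cdot 1\right) = \left(-2 + 36\right) \left(-40 + 4\right) = 34 \left(-36\right) = -1224$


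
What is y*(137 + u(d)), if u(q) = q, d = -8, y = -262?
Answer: -33798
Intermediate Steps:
y*(137 + u(d)) = -262*(137 - 8) = -262*129 = -33798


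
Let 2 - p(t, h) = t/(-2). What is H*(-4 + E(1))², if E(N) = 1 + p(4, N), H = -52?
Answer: -52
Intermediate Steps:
p(t, h) = 2 + t/2 (p(t, h) = 2 - t/(-2) = 2 - t*(-1)/2 = 2 - (-1)*t/2 = 2 + t/2)
E(N) = 5 (E(N) = 1 + (2 + (½)*4) = 1 + (2 + 2) = 1 + 4 = 5)
H*(-4 + E(1))² = -52*(-4 + 5)² = -52*1² = -52*1 = -52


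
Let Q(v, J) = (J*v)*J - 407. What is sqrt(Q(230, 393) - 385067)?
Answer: 2*sqrt(8784449) ≈ 5927.7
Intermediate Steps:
Q(v, J) = -407 + v*J**2 (Q(v, J) = v*J**2 - 407 = -407 + v*J**2)
sqrt(Q(230, 393) - 385067) = sqrt((-407 + 230*393**2) - 385067) = sqrt((-407 + 230*154449) - 385067) = sqrt((-407 + 35523270) - 385067) = sqrt(35522863 - 385067) = sqrt(35137796) = 2*sqrt(8784449)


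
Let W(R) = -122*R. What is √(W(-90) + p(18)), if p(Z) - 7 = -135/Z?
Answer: √43918/2 ≈ 104.78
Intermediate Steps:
p(Z) = 7 - 135/Z
√(W(-90) + p(18)) = √(-122*(-90) + (7 - 135/18)) = √(10980 + (7 - 135*1/18)) = √(10980 + (7 - 15/2)) = √(10980 - ½) = √(21959/2) = √43918/2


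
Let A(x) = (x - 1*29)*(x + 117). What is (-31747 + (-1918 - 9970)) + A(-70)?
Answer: -48288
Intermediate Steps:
A(x) = (-29 + x)*(117 + x) (A(x) = (x - 29)*(117 + x) = (-29 + x)*(117 + x))
(-31747 + (-1918 - 9970)) + A(-70) = (-31747 + (-1918 - 9970)) + (-3393 + (-70)**2 + 88*(-70)) = (-31747 - 11888) + (-3393 + 4900 - 6160) = -43635 - 4653 = -48288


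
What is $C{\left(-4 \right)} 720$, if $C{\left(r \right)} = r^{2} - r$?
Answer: $14400$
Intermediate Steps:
$C{\left(-4 \right)} 720 = - 4 \left(-1 - 4\right) 720 = \left(-4\right) \left(-5\right) 720 = 20 \cdot 720 = 14400$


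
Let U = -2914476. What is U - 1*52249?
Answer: -2966725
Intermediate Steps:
U - 1*52249 = -2914476 - 1*52249 = -2914476 - 52249 = -2966725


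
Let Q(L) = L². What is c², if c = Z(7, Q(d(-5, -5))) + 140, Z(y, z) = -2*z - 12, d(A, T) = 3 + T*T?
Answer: 2073600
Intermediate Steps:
d(A, T) = 3 + T²
Z(y, z) = -12 - 2*z
c = -1440 (c = (-12 - 2*(3 + (-5)²)²) + 140 = (-12 - 2*(3 + 25)²) + 140 = (-12 - 2*28²) + 140 = (-12 - 2*784) + 140 = (-12 - 1568) + 140 = -1580 + 140 = -1440)
c² = (-1440)² = 2073600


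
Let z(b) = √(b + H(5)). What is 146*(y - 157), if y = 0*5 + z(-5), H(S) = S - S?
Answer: -22922 + 146*I*√5 ≈ -22922.0 + 326.47*I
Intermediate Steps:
H(S) = 0
z(b) = √b (z(b) = √(b + 0) = √b)
y = I*√5 (y = 0*5 + √(-5) = 0 + I*√5 = I*√5 ≈ 2.2361*I)
146*(y - 157) = 146*(I*√5 - 157) = 146*(-157 + I*√5) = -22922 + 146*I*√5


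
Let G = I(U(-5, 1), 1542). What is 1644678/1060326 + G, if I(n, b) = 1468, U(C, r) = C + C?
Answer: 86566847/58907 ≈ 1469.6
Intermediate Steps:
U(C, r) = 2*C
G = 1468
1644678/1060326 + G = 1644678/1060326 + 1468 = 1644678*(1/1060326) + 1468 = 91371/58907 + 1468 = 86566847/58907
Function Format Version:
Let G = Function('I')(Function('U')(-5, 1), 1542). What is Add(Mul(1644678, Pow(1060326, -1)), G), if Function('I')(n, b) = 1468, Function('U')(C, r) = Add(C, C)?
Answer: Rational(86566847, 58907) ≈ 1469.6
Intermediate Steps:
Function('U')(C, r) = Mul(2, C)
G = 1468
Add(Mul(1644678, Pow(1060326, -1)), G) = Add(Mul(1644678, Pow(1060326, -1)), 1468) = Add(Mul(1644678, Rational(1, 1060326)), 1468) = Add(Rational(91371, 58907), 1468) = Rational(86566847, 58907)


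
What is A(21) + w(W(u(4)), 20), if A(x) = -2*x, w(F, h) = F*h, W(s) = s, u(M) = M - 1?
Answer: 18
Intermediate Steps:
u(M) = -1 + M
A(21) + w(W(u(4)), 20) = -2*21 + (-1 + 4)*20 = -42 + 3*20 = -42 + 60 = 18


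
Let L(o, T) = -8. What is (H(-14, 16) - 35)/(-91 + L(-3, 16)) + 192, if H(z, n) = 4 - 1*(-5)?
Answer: 19034/99 ≈ 192.26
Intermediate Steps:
H(z, n) = 9 (H(z, n) = 4 + 5 = 9)
(H(-14, 16) - 35)/(-91 + L(-3, 16)) + 192 = (9 - 35)/(-91 - 8) + 192 = -26/(-99) + 192 = -26*(-1/99) + 192 = 26/99 + 192 = 19034/99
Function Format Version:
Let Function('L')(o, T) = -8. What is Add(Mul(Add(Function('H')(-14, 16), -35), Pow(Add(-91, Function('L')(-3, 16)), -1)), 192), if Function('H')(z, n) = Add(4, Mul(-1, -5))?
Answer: Rational(19034, 99) ≈ 192.26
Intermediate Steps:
Function('H')(z, n) = 9 (Function('H')(z, n) = Add(4, 5) = 9)
Add(Mul(Add(Function('H')(-14, 16), -35), Pow(Add(-91, Function('L')(-3, 16)), -1)), 192) = Add(Mul(Add(9, -35), Pow(Add(-91, -8), -1)), 192) = Add(Mul(-26, Pow(-99, -1)), 192) = Add(Mul(-26, Rational(-1, 99)), 192) = Add(Rational(26, 99), 192) = Rational(19034, 99)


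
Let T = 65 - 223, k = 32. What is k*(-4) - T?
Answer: 30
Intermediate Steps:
T = -158
k*(-4) - T = 32*(-4) - 1*(-158) = -128 + 158 = 30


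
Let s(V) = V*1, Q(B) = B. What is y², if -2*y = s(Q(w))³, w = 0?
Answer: 0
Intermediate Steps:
s(V) = V
y = 0 (y = -½*0³ = -½*0 = 0)
y² = 0² = 0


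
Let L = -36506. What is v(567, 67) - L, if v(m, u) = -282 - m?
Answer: 35657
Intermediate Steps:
v(567, 67) - L = (-282 - 1*567) - 1*(-36506) = (-282 - 567) + 36506 = -849 + 36506 = 35657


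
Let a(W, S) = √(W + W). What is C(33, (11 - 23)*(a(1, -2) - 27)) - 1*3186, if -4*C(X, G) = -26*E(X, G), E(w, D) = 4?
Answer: -3160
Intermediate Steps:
a(W, S) = √2*√W (a(W, S) = √(2*W) = √2*√W)
C(X, G) = 26 (C(X, G) = -(-13)*4/2 = -¼*(-104) = 26)
C(33, (11 - 23)*(a(1, -2) - 27)) - 1*3186 = 26 - 1*3186 = 26 - 3186 = -3160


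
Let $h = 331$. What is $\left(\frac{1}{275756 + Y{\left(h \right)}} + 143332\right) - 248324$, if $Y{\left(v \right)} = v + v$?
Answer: $- \frac{29021678655}{276418} \approx -1.0499 \cdot 10^{5}$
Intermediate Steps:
$Y{\left(v \right)} = 2 v$
$\left(\frac{1}{275756 + Y{\left(h \right)}} + 143332\right) - 248324 = \left(\frac{1}{275756 + 2 \cdot 331} + 143332\right) - 248324 = \left(\frac{1}{275756 + 662} + 143332\right) - 248324 = \left(\frac{1}{276418} + 143332\right) - 248324 = \frac{39619544777}{276418} - 248324 = - \frac{29021678655}{276418}$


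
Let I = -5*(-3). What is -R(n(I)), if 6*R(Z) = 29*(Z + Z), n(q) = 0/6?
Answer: 0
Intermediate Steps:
I = 15
n(q) = 0 (n(q) = 0*(1/6) = 0)
R(Z) = 29*Z/3 (R(Z) = (29*(Z + Z))/6 = (29*(2*Z))/6 = (58*Z)/6 = 29*Z/3)
-R(n(I)) = -29*0/3 = -1*0 = 0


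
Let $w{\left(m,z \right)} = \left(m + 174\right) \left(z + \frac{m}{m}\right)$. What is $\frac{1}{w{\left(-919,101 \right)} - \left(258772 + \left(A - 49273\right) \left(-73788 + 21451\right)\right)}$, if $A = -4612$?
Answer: $- \frac{1}{2820514007} \approx -3.5455 \cdot 10^{-10}$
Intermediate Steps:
$w{\left(m,z \right)} = \left(1 + z\right) \left(174 + m\right)$ ($w{\left(m,z \right)} = \left(174 + m\right) \left(z + 1\right) = \left(174 + m\right) \left(1 + z\right) = \left(1 + z\right) \left(174 + m\right)$)
$\frac{1}{w{\left(-919,101 \right)} - \left(258772 + \left(A - 49273\right) \left(-73788 + 21451\right)\right)} = \frac{1}{\left(174 - 919 + 174 \cdot 101 - 92819\right) - \left(258772 + \left(-4612 - 49273\right) \left(-73788 + 21451\right)\right)} = \frac{1}{\left(174 - 919 + 17574 - 92819\right) - \left(258772 - -2820179245\right)} = \frac{1}{-75990 - 2820438017} = \frac{1}{-2820514007} = - \frac{1}{2820514007}$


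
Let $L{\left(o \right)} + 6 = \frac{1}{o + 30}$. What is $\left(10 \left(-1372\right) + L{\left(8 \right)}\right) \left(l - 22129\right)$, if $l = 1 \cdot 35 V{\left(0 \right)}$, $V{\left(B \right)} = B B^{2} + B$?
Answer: $\frac{11542198723}{38} \approx 3.0374 \cdot 10^{8}$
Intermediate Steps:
$V{\left(B \right)} = B + B^{3}$ ($V{\left(B \right)} = B^{3} + B = B + B^{3}$)
$l = 0$ ($l = 1 \cdot 35 \left(0 + 0^{3}\right) = 35 \left(0 + 0\right) = 35 \cdot 0 = 0$)
$L{\left(o \right)} = -6 + \frac{1}{30 + o}$ ($L{\left(o \right)} = -6 + \frac{1}{o + 30} = -6 + \frac{1}{30 + o}$)
$\left(10 \left(-1372\right) + L{\left(8 \right)}\right) \left(l - 22129\right) = \left(10 \left(-1372\right) + \frac{-179 - 48}{30 + 8}\right) \left(0 - 22129\right) = \left(-13720 + \frac{-179 - 48}{38}\right) \left(-22129\right) = \left(-13720 + \frac{1}{38} \left(-227\right)\right) \left(-22129\right) = \left(-13720 - \frac{227}{38}\right) \left(-22129\right) = \left(- \frac{521587}{38}\right) \left(-22129\right) = \frac{11542198723}{38}$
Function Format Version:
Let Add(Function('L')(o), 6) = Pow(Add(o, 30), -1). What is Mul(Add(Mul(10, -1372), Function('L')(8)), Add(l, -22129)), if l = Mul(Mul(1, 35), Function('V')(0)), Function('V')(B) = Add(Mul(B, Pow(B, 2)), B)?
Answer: Rational(11542198723, 38) ≈ 3.0374e+8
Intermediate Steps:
Function('V')(B) = Add(B, Pow(B, 3)) (Function('V')(B) = Add(Pow(B, 3), B) = Add(B, Pow(B, 3)))
l = 0 (l = Mul(Mul(1, 35), Add(0, Pow(0, 3))) = Mul(35, Add(0, 0)) = Mul(35, 0) = 0)
Function('L')(o) = Add(-6, Pow(Add(30, o), -1)) (Function('L')(o) = Add(-6, Pow(Add(o, 30), -1)) = Add(-6, Pow(Add(30, o), -1)))
Mul(Add(Mul(10, -1372), Function('L')(8)), Add(l, -22129)) = Mul(Add(Mul(10, -1372), Mul(Pow(Add(30, 8), -1), Add(-179, Mul(-6, 8)))), Add(0, -22129)) = Mul(Add(-13720, Mul(Pow(38, -1), Add(-179, -48))), -22129) = Mul(Add(-13720, Mul(Rational(1, 38), -227)), -22129) = Mul(Add(-13720, Rational(-227, 38)), -22129) = Mul(Rational(-521587, 38), -22129) = Rational(11542198723, 38)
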